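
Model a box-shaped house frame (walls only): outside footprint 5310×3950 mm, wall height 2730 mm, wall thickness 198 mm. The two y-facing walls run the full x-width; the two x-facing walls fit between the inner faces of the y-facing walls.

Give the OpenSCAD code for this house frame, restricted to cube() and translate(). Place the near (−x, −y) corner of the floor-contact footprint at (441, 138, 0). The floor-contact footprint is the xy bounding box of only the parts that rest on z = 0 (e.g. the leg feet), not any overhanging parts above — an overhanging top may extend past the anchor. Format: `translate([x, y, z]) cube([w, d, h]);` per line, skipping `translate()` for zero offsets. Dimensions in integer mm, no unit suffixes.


translate([441, 138, 0]) cube([5310, 198, 2730]);
translate([441, 3890, 0]) cube([5310, 198, 2730]);
translate([441, 336, 0]) cube([198, 3554, 2730]);
translate([5553, 336, 0]) cube([198, 3554, 2730]);


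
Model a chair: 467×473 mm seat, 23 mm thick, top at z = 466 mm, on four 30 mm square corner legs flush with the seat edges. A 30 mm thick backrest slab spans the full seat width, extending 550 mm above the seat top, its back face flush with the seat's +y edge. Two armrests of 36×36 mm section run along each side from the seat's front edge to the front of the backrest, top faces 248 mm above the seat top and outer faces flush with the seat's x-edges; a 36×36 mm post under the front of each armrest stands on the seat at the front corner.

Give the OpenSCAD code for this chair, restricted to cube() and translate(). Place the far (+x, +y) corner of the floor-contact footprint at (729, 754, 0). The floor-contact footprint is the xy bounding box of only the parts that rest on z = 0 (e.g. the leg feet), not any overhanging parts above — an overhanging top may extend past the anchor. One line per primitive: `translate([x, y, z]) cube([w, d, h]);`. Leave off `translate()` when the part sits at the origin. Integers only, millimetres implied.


translate([262, 281, 443]) cube([467, 473, 23]);
translate([262, 281, 0]) cube([30, 30, 443]);
translate([699, 281, 0]) cube([30, 30, 443]);
translate([262, 724, 0]) cube([30, 30, 443]);
translate([699, 724, 0]) cube([30, 30, 443]);
translate([262, 724, 466]) cube([467, 30, 550]);
translate([262, 281, 678]) cube([36, 443, 36]);
translate([693, 281, 678]) cube([36, 443, 36]);
translate([262, 281, 466]) cube([36, 36, 212]);
translate([693, 281, 466]) cube([36, 36, 212]);


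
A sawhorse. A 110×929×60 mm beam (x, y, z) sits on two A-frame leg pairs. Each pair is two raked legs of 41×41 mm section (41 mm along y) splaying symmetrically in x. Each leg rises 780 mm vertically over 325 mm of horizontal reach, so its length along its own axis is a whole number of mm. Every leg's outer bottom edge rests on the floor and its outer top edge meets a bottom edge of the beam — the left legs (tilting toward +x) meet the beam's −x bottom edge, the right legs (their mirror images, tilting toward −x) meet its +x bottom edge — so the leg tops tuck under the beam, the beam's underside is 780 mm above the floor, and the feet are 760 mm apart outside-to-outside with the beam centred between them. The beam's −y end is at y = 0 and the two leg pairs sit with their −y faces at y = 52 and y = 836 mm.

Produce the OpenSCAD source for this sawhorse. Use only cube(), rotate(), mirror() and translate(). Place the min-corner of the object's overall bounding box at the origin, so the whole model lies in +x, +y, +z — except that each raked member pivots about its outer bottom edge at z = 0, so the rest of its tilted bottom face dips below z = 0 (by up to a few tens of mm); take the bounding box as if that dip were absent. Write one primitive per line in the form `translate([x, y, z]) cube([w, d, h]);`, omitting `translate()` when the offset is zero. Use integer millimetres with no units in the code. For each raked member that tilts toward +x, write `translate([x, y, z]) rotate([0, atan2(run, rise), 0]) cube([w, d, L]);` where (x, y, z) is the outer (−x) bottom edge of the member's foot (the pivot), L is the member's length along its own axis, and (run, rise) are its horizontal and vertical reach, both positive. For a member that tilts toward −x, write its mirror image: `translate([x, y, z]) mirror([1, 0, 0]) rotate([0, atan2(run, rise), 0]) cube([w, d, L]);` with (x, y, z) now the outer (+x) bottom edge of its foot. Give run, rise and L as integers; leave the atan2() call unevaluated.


translate([325, 0, 780]) cube([110, 929, 60]);
translate([0, 52, 0]) rotate([0, atan2(325, 780), 0]) cube([41, 41, 845]);
translate([760, 52, 0]) mirror([1, 0, 0]) rotate([0, atan2(325, 780), 0]) cube([41, 41, 845]);
translate([0, 836, 0]) rotate([0, atan2(325, 780), 0]) cube([41, 41, 845]);
translate([760, 836, 0]) mirror([1, 0, 0]) rotate([0, atan2(325, 780), 0]) cube([41, 41, 845]);


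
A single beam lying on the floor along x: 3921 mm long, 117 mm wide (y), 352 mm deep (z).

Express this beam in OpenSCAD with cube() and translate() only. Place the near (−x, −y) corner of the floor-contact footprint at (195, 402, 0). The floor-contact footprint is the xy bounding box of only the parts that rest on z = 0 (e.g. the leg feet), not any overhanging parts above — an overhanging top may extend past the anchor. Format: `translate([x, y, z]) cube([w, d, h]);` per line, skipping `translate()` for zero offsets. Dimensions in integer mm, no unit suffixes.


translate([195, 402, 0]) cube([3921, 117, 352]);


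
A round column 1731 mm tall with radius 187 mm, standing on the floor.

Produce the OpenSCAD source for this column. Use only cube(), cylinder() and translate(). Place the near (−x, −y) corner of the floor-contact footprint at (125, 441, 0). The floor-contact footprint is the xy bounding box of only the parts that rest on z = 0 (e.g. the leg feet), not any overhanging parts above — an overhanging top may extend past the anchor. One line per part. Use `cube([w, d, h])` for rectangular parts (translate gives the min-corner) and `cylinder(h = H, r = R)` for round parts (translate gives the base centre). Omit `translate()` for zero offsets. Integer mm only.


translate([312, 628, 0]) cylinder(h = 1731, r = 187);


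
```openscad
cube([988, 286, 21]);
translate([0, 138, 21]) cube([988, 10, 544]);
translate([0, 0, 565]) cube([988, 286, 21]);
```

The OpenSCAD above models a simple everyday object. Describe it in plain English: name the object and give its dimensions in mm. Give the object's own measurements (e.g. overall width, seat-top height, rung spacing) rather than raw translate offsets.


An I-beam lying along x, 988 mm long. Overall section height 586 mm. Two flanges 286 mm wide (y) and 21 mm thick, one on the floor and one at the top; a web 10 mm thick runs between them, centred on the flange width.


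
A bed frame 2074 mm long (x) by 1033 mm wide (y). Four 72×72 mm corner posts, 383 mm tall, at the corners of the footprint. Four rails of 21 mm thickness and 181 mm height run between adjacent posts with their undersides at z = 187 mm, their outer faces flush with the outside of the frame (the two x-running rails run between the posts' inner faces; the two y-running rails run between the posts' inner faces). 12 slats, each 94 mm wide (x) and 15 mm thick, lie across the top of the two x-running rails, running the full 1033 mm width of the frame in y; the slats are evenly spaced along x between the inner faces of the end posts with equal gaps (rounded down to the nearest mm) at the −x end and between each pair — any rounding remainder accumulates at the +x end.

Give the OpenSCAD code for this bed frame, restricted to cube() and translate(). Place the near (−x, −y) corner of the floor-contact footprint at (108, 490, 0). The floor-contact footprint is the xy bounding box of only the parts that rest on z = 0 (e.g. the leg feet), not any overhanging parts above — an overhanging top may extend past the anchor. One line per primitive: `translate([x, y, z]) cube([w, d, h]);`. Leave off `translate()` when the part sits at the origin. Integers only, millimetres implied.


translate([108, 490, 0]) cube([72, 72, 383]);
translate([108, 1451, 0]) cube([72, 72, 383]);
translate([2110, 490, 0]) cube([72, 72, 383]);
translate([2110, 1451, 0]) cube([72, 72, 383]);
translate([180, 490, 187]) cube([1930, 21, 181]);
translate([180, 1502, 187]) cube([1930, 21, 181]);
translate([108, 562, 187]) cube([21, 889, 181]);
translate([2161, 562, 187]) cube([21, 889, 181]);
translate([241, 490, 368]) cube([94, 1033, 15]);
translate([396, 490, 368]) cube([94, 1033, 15]);
translate([551, 490, 368]) cube([94, 1033, 15]);
translate([706, 490, 368]) cube([94, 1033, 15]);
translate([861, 490, 368]) cube([94, 1033, 15]);
translate([1016, 490, 368]) cube([94, 1033, 15]);
translate([1171, 490, 368]) cube([94, 1033, 15]);
translate([1326, 490, 368]) cube([94, 1033, 15]);
translate([1481, 490, 368]) cube([94, 1033, 15]);
translate([1636, 490, 368]) cube([94, 1033, 15]);
translate([1791, 490, 368]) cube([94, 1033, 15]);
translate([1946, 490, 368]) cube([94, 1033, 15]);


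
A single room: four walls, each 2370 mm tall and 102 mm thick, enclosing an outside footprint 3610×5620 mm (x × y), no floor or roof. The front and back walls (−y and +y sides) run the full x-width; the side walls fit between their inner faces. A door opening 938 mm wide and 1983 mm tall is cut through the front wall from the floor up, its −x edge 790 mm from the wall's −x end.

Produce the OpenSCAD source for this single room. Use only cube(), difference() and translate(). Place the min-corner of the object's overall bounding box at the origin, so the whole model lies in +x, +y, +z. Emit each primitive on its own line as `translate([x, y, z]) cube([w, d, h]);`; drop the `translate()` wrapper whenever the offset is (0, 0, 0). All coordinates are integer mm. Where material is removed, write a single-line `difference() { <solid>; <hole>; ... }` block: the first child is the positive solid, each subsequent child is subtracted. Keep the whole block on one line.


difference() { cube([3610, 102, 2370]); translate([790, 0, 0]) cube([938, 102, 1983]); }
translate([0, 5518, 0]) cube([3610, 102, 2370]);
translate([0, 102, 0]) cube([102, 5416, 2370]);
translate([3508, 102, 0]) cube([102, 5416, 2370]);


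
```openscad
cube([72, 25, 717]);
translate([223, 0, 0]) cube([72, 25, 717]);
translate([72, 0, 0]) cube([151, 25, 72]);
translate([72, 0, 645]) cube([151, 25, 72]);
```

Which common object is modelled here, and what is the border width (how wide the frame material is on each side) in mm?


A picture frame. The border width is 72 mm.

Four thin pieces enclosing a rectangular opening — a picture frame. The two full-height stiles are 717 mm tall; the top rail sits at z = 645 and is 72 mm tall, so the border above the opening is 717 − 645 = 72 mm, matching the stile x-width.


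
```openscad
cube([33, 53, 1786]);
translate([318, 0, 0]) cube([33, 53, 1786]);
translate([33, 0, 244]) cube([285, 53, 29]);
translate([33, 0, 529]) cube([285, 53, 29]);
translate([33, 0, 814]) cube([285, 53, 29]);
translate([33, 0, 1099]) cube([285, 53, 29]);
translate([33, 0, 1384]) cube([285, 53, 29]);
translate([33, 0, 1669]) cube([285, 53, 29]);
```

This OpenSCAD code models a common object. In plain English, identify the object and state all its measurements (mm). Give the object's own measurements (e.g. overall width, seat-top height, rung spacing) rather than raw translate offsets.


A straight ladder. Two 33×53 mm vertical rails, 1786 mm tall, stand 351 mm apart (outside-to-outside) with their front faces coplanar on the −y side. 6 rungs, each 53 mm deep and 29 mm tall, span between the inner faces of the rails, front faces flush with the rails. The lowest rung's underside is at z = 244 mm and rungs are spaced 285 mm apart (underside to underside).


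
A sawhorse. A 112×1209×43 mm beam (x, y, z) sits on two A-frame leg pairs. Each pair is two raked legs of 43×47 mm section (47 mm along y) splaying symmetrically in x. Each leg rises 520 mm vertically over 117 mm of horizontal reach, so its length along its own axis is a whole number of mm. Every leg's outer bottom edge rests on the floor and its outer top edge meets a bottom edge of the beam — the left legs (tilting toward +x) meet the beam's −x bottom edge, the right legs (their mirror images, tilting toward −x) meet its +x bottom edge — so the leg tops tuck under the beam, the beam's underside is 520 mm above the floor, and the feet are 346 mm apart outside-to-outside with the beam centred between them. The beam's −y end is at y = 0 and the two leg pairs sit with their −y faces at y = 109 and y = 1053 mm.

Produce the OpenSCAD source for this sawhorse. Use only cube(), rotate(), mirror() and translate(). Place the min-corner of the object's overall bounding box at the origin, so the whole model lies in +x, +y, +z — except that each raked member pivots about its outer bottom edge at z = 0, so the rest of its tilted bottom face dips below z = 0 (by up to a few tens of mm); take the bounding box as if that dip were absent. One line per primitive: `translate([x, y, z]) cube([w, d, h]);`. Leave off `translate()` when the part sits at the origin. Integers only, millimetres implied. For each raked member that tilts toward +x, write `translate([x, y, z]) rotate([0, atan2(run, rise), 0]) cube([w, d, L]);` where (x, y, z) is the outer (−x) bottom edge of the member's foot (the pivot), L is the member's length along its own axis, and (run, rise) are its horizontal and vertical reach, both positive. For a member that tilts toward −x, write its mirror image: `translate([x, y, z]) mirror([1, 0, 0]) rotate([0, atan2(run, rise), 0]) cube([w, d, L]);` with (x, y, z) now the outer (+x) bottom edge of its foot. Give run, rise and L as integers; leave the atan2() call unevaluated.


// leg length = √(117² + 520²) = 533
// right-leg outer foot x = 2·117 + 112 = 346
// beam min-corner = (117, 0, 520)
translate([117, 0, 520]) cube([112, 1209, 43]);
translate([0, 109, 0]) rotate([0, atan2(117, 520), 0]) cube([43, 47, 533]);
translate([346, 109, 0]) mirror([1, 0, 0]) rotate([0, atan2(117, 520), 0]) cube([43, 47, 533]);
translate([0, 1053, 0]) rotate([0, atan2(117, 520), 0]) cube([43, 47, 533]);
translate([346, 1053, 0]) mirror([1, 0, 0]) rotate([0, atan2(117, 520), 0]) cube([43, 47, 533]);


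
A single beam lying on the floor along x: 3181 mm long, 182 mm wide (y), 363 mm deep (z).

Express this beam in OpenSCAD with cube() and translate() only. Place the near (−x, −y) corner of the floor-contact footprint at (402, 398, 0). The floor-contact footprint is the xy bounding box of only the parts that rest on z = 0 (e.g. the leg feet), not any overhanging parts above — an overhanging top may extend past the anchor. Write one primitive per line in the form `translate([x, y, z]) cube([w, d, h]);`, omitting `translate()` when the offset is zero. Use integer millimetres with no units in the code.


translate([402, 398, 0]) cube([3181, 182, 363]);


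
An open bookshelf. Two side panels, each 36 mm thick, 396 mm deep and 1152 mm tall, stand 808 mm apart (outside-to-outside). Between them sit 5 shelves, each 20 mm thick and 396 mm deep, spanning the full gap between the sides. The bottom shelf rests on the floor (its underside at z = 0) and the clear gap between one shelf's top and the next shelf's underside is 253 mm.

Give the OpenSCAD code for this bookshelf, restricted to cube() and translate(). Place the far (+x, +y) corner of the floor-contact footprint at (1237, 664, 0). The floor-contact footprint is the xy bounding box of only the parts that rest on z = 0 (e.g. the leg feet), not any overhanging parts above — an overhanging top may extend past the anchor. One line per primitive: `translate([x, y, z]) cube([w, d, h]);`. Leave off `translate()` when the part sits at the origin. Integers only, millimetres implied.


translate([429, 268, 0]) cube([36, 396, 1152]);
translate([1201, 268, 0]) cube([36, 396, 1152]);
translate([465, 268, 0]) cube([736, 396, 20]);
translate([465, 268, 273]) cube([736, 396, 20]);
translate([465, 268, 546]) cube([736, 396, 20]);
translate([465, 268, 819]) cube([736, 396, 20]);
translate([465, 268, 1092]) cube([736, 396, 20]);


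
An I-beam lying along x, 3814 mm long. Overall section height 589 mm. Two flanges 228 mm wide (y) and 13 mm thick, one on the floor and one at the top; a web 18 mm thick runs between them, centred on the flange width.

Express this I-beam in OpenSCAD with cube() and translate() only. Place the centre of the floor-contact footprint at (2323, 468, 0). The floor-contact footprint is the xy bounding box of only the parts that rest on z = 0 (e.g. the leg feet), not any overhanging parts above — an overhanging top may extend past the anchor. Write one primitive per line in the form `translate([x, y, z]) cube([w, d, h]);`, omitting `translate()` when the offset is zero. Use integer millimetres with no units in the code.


translate([416, 354, 0]) cube([3814, 228, 13]);
translate([416, 459, 13]) cube([3814, 18, 563]);
translate([416, 354, 576]) cube([3814, 228, 13]);


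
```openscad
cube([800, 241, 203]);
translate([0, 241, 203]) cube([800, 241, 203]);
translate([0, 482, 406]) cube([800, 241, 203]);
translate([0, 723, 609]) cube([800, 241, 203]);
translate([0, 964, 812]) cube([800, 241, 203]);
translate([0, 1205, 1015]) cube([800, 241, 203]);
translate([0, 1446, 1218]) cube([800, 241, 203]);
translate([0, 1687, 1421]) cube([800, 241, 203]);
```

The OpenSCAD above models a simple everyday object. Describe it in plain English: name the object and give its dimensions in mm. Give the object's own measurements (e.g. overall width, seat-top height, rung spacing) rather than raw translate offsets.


A straight staircase of 8 solid steps. Each step is 800 mm wide (x), 241 mm deep (y, the going) and 203 mm tall (the rise). The first step rests on the floor; each subsequent step sits one going further in +y and one rise higher in +z, directly behind and above the previous step with no overlap.


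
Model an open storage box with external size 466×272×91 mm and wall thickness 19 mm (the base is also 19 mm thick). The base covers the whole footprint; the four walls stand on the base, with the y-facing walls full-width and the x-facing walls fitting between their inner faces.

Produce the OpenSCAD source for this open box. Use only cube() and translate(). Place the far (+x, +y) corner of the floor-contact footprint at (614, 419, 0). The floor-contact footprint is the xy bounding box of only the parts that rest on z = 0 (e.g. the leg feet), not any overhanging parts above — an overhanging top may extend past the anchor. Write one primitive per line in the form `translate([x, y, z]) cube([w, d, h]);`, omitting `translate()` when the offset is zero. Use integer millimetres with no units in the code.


translate([148, 147, 0]) cube([466, 272, 19]);
translate([148, 147, 19]) cube([466, 19, 72]);
translate([148, 400, 19]) cube([466, 19, 72]);
translate([148, 166, 19]) cube([19, 234, 72]);
translate([595, 166, 19]) cube([19, 234, 72]);


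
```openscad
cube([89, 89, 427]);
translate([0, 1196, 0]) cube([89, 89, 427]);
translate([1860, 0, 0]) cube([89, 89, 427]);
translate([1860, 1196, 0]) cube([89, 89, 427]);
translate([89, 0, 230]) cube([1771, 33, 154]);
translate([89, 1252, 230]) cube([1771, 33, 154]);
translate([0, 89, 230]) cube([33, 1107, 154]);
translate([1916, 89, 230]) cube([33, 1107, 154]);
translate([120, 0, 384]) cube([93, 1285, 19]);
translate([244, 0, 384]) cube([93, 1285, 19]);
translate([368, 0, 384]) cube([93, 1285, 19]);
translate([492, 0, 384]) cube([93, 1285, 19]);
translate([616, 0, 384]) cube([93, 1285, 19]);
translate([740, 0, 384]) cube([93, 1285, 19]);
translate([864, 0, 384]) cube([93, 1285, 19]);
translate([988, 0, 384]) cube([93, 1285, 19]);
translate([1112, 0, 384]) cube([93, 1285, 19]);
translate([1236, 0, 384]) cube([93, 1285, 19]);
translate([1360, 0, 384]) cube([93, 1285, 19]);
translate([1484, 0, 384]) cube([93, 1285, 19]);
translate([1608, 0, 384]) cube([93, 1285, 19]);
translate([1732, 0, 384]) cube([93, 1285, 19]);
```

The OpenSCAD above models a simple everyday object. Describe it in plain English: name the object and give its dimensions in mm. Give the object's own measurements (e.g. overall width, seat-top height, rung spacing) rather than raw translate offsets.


A bed frame 1949 mm long (x) by 1285 mm wide (y). Four 89×89 mm corner posts, 427 mm tall, at the corners of the footprint. Four rails of 33 mm thickness and 154 mm height run between adjacent posts with their undersides at z = 230 mm, their outer faces flush with the outside of the frame (the two x-running rails run between the posts' inner faces; the two y-running rails run between the posts' inner faces). 14 slats, each 93 mm wide (x) and 19 mm thick, lie across the top of the two x-running rails, running the full 1285 mm width of the frame in y; along x they sit between the end posts with a 31 mm gap after the −x posts and between neighbouring slats, leaving 35 mm before the +x posts.


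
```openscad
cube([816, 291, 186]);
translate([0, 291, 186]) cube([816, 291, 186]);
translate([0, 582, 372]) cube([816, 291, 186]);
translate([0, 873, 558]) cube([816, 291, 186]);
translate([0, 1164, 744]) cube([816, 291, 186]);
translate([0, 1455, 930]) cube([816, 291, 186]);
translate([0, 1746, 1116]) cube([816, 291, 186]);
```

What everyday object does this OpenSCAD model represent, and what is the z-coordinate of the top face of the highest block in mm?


A staircase. The total rise is 1302 mm.

7 identical blocks, each offset up and back from the previous — a staircase. Each step is 186 mm tall and there are 7 of them, so the total rise is 7 × 186 = 1302 mm.


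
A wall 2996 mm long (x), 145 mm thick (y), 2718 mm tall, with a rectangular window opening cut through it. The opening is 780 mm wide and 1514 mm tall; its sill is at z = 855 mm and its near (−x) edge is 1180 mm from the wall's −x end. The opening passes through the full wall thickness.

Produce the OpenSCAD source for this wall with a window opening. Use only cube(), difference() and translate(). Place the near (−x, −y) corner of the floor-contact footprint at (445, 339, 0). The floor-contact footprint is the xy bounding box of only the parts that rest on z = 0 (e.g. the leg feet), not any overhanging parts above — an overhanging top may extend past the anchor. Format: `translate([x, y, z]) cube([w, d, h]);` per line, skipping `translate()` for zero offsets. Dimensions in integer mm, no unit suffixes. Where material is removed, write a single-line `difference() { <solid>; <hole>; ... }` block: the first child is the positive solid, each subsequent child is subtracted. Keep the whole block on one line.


difference() { translate([445, 339, 0]) cube([2996, 145, 2718]); translate([1625, 339, 855]) cube([780, 145, 1514]); }


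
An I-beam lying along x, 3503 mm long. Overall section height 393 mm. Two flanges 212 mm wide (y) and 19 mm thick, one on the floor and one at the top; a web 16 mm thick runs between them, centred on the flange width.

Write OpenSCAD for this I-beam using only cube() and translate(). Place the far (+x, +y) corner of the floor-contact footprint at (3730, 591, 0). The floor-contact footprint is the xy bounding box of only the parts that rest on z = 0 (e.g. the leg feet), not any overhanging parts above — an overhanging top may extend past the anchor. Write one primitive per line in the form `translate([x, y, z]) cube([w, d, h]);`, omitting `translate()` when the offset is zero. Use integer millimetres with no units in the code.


translate([227, 379, 0]) cube([3503, 212, 19]);
translate([227, 477, 19]) cube([3503, 16, 355]);
translate([227, 379, 374]) cube([3503, 212, 19]);


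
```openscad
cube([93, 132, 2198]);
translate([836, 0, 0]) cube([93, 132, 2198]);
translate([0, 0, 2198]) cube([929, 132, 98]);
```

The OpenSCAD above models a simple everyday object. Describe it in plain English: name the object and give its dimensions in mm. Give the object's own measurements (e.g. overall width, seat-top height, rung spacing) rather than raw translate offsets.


A door frame. The clear opening is 743 mm wide and 2198 mm high. Two 93 mm wide jambs, 132 mm deep, stand either side of the opening from the floor to the top of the opening. A 98 mm thick head sits across the top of both jambs, spanning the full outside width of the frame.


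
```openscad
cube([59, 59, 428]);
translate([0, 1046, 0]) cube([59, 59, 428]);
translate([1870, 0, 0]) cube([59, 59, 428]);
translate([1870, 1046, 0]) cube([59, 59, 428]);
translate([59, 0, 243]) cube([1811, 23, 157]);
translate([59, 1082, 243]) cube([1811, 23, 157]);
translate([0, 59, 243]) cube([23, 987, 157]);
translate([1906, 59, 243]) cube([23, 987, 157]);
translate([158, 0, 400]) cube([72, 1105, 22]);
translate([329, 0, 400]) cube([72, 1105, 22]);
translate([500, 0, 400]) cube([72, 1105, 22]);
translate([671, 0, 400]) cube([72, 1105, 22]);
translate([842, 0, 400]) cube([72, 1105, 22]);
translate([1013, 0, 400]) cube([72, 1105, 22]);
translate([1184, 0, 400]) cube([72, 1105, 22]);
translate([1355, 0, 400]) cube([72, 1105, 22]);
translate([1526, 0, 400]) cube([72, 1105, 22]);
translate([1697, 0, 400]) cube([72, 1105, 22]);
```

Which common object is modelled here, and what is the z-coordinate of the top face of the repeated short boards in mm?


A bed frame. The slat-top height is 422 mm.

Four posts, four rails, and a row of slats — a bed frame. Slats sit on the rails at z = 243 + 157 = 400; with slat thickness 22, the top is 422 mm.


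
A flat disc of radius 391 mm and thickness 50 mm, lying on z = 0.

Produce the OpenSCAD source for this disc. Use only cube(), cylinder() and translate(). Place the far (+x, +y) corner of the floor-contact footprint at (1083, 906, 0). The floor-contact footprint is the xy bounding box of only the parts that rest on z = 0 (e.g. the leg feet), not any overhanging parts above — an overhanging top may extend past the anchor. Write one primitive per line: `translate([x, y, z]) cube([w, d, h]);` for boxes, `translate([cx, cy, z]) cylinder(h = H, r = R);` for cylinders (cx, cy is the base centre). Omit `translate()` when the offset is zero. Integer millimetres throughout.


translate([692, 515, 0]) cylinder(h = 50, r = 391);


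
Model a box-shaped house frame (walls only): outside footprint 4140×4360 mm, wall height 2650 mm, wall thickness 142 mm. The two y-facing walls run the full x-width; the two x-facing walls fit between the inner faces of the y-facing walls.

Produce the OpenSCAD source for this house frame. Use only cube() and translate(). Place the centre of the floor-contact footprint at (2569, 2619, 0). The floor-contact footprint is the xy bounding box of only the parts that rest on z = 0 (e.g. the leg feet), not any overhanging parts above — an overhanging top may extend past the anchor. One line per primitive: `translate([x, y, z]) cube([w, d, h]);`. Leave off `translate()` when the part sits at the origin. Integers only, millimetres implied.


translate([499, 439, 0]) cube([4140, 142, 2650]);
translate([499, 4657, 0]) cube([4140, 142, 2650]);
translate([499, 581, 0]) cube([142, 4076, 2650]);
translate([4497, 581, 0]) cube([142, 4076, 2650]);


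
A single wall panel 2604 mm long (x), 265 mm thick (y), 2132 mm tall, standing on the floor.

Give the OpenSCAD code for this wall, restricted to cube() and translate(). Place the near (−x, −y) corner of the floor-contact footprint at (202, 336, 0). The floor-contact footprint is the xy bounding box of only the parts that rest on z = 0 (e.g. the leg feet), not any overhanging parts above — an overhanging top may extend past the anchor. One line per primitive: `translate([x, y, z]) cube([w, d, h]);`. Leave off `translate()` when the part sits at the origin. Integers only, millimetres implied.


translate([202, 336, 0]) cube([2604, 265, 2132]);


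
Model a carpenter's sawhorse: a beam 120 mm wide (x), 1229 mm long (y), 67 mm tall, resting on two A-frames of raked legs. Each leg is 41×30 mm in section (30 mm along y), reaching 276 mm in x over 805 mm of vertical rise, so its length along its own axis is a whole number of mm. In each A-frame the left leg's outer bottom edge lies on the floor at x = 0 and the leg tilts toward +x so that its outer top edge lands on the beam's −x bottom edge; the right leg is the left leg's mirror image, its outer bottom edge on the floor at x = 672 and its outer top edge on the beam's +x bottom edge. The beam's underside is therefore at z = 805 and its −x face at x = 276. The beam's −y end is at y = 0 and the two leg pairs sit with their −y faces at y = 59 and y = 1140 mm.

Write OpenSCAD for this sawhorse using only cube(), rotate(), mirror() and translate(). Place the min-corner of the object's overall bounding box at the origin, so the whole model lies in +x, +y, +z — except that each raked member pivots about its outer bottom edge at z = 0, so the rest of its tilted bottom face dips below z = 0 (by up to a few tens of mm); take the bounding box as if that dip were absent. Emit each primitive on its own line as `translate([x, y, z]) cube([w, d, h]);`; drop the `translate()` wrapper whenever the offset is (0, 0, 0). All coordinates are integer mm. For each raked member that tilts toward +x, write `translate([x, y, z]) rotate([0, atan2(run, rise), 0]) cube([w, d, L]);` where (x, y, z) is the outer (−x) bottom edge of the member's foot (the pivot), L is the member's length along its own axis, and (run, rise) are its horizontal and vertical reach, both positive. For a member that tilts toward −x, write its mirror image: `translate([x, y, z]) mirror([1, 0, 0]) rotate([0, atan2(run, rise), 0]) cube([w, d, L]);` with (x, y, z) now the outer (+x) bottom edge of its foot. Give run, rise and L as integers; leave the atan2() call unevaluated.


// leg length = √(276² + 805²) = 851
// right-leg outer foot x = 2·276 + 120 = 672
// beam min-corner = (276, 0, 805)
translate([276, 0, 805]) cube([120, 1229, 67]);
translate([0, 59, 0]) rotate([0, atan2(276, 805), 0]) cube([41, 30, 851]);
translate([672, 59, 0]) mirror([1, 0, 0]) rotate([0, atan2(276, 805), 0]) cube([41, 30, 851]);
translate([0, 1140, 0]) rotate([0, atan2(276, 805), 0]) cube([41, 30, 851]);
translate([672, 1140, 0]) mirror([1, 0, 0]) rotate([0, atan2(276, 805), 0]) cube([41, 30, 851]);


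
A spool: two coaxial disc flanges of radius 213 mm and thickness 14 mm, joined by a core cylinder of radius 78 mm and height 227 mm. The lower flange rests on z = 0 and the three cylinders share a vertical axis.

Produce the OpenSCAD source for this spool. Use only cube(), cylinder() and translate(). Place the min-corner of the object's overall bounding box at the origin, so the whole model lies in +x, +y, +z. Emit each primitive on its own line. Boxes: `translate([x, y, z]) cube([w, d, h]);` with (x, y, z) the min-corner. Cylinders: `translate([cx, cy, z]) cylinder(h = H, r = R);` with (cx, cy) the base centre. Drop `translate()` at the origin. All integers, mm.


translate([213, 213, 0]) cylinder(h = 14, r = 213);
translate([213, 213, 14]) cylinder(h = 227, r = 78);
translate([213, 213, 241]) cylinder(h = 14, r = 213);


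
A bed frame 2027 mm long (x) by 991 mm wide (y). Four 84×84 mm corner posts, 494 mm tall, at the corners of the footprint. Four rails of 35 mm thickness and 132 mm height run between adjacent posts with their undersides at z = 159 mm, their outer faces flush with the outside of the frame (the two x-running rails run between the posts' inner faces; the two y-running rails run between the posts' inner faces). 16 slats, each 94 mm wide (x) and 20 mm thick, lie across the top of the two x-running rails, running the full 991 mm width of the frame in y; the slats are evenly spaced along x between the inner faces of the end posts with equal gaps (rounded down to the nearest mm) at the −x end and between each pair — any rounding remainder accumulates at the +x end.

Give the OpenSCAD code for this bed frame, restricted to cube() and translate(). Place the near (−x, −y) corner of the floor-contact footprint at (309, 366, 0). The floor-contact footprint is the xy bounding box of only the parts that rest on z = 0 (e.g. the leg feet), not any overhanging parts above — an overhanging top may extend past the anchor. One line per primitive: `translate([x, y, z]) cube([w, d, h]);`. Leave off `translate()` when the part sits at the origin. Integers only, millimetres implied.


translate([309, 366, 0]) cube([84, 84, 494]);
translate([309, 1273, 0]) cube([84, 84, 494]);
translate([2252, 366, 0]) cube([84, 84, 494]);
translate([2252, 1273, 0]) cube([84, 84, 494]);
translate([393, 366, 159]) cube([1859, 35, 132]);
translate([393, 1322, 159]) cube([1859, 35, 132]);
translate([309, 450, 159]) cube([35, 823, 132]);
translate([2301, 450, 159]) cube([35, 823, 132]);
translate([413, 366, 291]) cube([94, 991, 20]);
translate([527, 366, 291]) cube([94, 991, 20]);
translate([641, 366, 291]) cube([94, 991, 20]);
translate([755, 366, 291]) cube([94, 991, 20]);
translate([869, 366, 291]) cube([94, 991, 20]);
translate([983, 366, 291]) cube([94, 991, 20]);
translate([1097, 366, 291]) cube([94, 991, 20]);
translate([1211, 366, 291]) cube([94, 991, 20]);
translate([1325, 366, 291]) cube([94, 991, 20]);
translate([1439, 366, 291]) cube([94, 991, 20]);
translate([1553, 366, 291]) cube([94, 991, 20]);
translate([1667, 366, 291]) cube([94, 991, 20]);
translate([1781, 366, 291]) cube([94, 991, 20]);
translate([1895, 366, 291]) cube([94, 991, 20]);
translate([2009, 366, 291]) cube([94, 991, 20]);
translate([2123, 366, 291]) cube([94, 991, 20]);


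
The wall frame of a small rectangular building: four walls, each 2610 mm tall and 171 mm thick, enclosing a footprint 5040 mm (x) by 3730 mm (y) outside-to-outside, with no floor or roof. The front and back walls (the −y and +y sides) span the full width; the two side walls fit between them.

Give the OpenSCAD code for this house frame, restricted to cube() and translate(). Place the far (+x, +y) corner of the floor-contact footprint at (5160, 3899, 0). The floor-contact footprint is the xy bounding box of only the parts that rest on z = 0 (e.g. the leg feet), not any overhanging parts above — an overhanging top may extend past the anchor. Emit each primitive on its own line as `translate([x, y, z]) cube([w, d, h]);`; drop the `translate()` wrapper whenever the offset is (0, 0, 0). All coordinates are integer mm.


translate([120, 169, 0]) cube([5040, 171, 2610]);
translate([120, 3728, 0]) cube([5040, 171, 2610]);
translate([120, 340, 0]) cube([171, 3388, 2610]);
translate([4989, 340, 0]) cube([171, 3388, 2610]);


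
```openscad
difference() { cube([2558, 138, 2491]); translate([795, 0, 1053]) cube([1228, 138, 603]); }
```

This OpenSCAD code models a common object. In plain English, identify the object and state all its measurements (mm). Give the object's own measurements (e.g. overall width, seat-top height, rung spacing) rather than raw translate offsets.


A wall 2558 mm long (x), 138 mm thick (y), 2491 mm tall, with a rectangular window opening cut through it. The opening is 1228 mm wide and 603 mm tall; its sill is at z = 1053 mm and its near (−x) edge is 795 mm from the wall's −x end. The opening passes through the full wall thickness.


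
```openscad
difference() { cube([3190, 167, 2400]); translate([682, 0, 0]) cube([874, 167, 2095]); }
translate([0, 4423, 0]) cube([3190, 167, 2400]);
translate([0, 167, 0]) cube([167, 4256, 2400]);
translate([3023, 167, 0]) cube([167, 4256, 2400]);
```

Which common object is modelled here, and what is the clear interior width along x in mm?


A single room. The interior width is 2856 mm.

Four walls enclosing a rectangle with a door in the front wall — a room. Outside width 3190 minus two 167 mm walls gives 2856 mm.


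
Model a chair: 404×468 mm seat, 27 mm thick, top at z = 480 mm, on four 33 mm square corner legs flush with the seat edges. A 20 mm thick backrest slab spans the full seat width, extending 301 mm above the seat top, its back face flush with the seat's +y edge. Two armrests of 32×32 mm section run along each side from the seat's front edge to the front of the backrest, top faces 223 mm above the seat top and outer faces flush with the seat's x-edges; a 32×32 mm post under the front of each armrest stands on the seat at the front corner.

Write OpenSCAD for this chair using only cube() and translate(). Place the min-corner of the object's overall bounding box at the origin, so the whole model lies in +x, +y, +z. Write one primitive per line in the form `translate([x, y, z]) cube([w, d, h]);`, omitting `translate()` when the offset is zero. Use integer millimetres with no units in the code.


translate([0, 0, 453]) cube([404, 468, 27]);
cube([33, 33, 453]);
translate([371, 0, 0]) cube([33, 33, 453]);
translate([0, 435, 0]) cube([33, 33, 453]);
translate([371, 435, 0]) cube([33, 33, 453]);
translate([0, 448, 480]) cube([404, 20, 301]);
translate([0, 0, 671]) cube([32, 448, 32]);
translate([372, 0, 671]) cube([32, 448, 32]);
translate([0, 0, 480]) cube([32, 32, 191]);
translate([372, 0, 480]) cube([32, 32, 191]);


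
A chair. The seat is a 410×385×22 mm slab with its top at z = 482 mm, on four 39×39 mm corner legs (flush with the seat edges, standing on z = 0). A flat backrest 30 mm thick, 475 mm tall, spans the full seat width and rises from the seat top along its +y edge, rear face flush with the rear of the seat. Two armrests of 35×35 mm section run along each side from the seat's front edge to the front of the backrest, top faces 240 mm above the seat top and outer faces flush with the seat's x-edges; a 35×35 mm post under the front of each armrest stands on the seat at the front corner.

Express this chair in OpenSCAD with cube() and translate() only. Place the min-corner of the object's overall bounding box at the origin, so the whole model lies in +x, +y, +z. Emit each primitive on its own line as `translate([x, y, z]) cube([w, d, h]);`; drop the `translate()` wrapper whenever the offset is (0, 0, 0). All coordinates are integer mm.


// leg_h = 482 - 22 = 460
// arm post h = 240 - 35 = 205
translate([0, 0, 460]) cube([410, 385, 22]);
cube([39, 39, 460]);
translate([371, 0, 0]) cube([39, 39, 460]);
translate([0, 346, 0]) cube([39, 39, 460]);
translate([371, 346, 0]) cube([39, 39, 460]);
translate([0, 355, 482]) cube([410, 30, 475]);
translate([0, 0, 687]) cube([35, 355, 35]);
translate([375, 0, 687]) cube([35, 355, 35]);
translate([0, 0, 482]) cube([35, 35, 205]);
translate([375, 0, 482]) cube([35, 35, 205]);


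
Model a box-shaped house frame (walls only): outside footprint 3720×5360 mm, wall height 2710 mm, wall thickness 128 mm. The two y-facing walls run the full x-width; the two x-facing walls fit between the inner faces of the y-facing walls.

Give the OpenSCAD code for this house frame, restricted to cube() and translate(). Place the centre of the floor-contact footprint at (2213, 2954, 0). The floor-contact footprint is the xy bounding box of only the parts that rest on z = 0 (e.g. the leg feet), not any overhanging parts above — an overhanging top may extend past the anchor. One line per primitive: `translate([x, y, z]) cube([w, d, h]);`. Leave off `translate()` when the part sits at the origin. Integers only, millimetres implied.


translate([353, 274, 0]) cube([3720, 128, 2710]);
translate([353, 5506, 0]) cube([3720, 128, 2710]);
translate([353, 402, 0]) cube([128, 5104, 2710]);
translate([3945, 402, 0]) cube([128, 5104, 2710]);


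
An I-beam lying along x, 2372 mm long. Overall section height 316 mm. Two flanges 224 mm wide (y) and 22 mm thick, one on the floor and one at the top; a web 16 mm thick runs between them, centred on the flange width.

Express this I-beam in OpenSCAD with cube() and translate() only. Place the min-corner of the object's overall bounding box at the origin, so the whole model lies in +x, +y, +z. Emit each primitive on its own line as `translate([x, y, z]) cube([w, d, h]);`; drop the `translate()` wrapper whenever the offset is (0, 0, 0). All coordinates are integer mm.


cube([2372, 224, 22]);
translate([0, 104, 22]) cube([2372, 16, 272]);
translate([0, 0, 294]) cube([2372, 224, 22]);
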